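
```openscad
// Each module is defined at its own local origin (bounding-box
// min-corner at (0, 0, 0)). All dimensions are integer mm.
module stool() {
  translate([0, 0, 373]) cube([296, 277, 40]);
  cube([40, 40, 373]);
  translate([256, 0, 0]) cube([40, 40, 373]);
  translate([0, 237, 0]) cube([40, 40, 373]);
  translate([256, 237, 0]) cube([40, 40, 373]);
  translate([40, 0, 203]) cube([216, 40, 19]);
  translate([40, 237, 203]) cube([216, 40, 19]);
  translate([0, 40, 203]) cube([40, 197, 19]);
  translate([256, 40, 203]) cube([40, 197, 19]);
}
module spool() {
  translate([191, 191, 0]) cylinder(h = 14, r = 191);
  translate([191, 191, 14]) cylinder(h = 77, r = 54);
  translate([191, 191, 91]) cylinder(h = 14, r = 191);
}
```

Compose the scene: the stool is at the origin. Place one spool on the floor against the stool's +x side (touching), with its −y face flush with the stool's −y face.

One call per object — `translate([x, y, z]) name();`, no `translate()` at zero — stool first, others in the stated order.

stool();
translate([296, 0, 0]) spool();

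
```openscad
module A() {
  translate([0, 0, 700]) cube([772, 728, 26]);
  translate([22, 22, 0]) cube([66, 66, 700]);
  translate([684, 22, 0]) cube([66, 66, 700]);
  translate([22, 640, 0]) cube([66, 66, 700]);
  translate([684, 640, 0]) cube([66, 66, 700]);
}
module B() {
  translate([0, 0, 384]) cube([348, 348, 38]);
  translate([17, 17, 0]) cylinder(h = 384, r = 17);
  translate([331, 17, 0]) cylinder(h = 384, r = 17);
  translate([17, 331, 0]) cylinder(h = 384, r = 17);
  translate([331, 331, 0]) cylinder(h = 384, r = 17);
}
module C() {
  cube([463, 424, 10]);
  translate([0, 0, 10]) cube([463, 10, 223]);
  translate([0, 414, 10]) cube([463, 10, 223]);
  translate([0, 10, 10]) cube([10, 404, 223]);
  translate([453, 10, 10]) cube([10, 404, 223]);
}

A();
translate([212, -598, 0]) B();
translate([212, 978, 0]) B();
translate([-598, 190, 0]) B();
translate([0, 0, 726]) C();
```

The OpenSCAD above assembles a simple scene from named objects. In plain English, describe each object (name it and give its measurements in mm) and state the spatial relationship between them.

A is a table with a 772×728 mm rectangular top, 26 mm thick, top surface at z = 726 mm, supported by four 66×66 mm square legs, each inset 22 mm from the nearest pair of top edges, running from the floor.

B is a four-legged stool. The seat is 348×348 mm, 38 mm thick, top at z = 422 mm. It stands on four round legs, each 34 mm in diameter, from z = 0 to the seat underside, each leg's axis is inset half a diameter from the nearest pair of seat edges (so the leg's bounding box is flush with the corner).

C is an open storage box with external size 463×424×233 mm and wall thickness 10 mm (the base is also 10 mm thick). The base covers the whole footprint; the four walls stand on the base, with the y-facing walls full-width and the x-facing walls fitting between their inner faces.

Three stools sit around the table at the −y, +y, −x sides. The open box is on top of the table.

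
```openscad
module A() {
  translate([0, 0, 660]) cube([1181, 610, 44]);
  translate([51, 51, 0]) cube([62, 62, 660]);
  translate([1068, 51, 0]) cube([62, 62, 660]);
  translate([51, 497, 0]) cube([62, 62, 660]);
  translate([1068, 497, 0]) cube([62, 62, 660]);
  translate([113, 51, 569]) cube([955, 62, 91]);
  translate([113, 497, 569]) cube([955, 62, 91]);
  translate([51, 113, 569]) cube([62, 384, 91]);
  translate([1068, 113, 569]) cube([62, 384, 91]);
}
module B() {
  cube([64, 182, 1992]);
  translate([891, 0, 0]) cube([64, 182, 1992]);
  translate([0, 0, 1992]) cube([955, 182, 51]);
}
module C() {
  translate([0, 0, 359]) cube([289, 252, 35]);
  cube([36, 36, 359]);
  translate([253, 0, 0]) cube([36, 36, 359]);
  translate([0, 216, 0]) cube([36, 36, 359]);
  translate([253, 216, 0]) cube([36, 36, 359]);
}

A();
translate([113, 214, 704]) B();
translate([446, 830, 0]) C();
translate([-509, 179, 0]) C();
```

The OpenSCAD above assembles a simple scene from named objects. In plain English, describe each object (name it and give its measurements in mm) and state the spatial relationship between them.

A is a table with a 1181×610 mm rectangular top, 44 mm thick, top surface at z = 704 mm, supported by four 62×62 mm square legs, each inset 51 mm from the nearest pair of top edges, running from the floor. Four apron rails, 62 mm thick and 91 mm tall, run between adjacent legs with their top edges flush with the underside of the top and their outer faces flush with the legs' outer faces.

B is a rectangular door frame: two vertical jambs of 64×182 mm section, 1992 mm tall, with a clear opening 827 mm wide between their inner faces. A header 51 mm tall and 182 mm deep lies on top of the jambs and spans the full outside width.

C is a four-legged stool. The seat is a 289×252×35 mm slab whose top surface is at z = 394 mm; four square legs, each 36×36 mm in cross-section, run from the floor (z = 0) to the underside of the seat, each flush with a corner of the seat.

The door frame is on top of the table, centred. Two stools sit around the table at the +y, −x sides.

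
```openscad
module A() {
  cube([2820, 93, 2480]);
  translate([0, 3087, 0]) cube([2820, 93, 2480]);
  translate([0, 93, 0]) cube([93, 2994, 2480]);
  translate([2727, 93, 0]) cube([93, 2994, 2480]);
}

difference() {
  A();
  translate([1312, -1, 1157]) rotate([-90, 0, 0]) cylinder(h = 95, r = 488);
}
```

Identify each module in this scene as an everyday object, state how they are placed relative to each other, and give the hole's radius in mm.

The subtracted cylinder has r = 488 mm.

A is a house frame. The house frame has a circular hole through its front wall. The hole's radius is 488 mm.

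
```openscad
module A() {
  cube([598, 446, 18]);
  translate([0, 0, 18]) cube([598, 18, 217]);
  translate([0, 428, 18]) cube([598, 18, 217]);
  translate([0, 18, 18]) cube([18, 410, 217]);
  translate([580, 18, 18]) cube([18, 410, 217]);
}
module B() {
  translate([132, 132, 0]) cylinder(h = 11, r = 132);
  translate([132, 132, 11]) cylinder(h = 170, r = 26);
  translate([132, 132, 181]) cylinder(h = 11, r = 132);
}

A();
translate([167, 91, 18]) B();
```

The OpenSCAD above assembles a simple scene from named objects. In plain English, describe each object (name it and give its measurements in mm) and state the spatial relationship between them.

A is an open-topped rectangular box: outside dimensions 598×446×235 mm, with a uniform wall and base thickness of 18 mm. The base is a full 598×446 slab on the floor; four walls sit on top of the base. The front and back walls (the −y and +y sides) span the full width; the two side walls fit between them.

B is a spool: two coaxial disc flanges of radius 132 mm and thickness 11 mm, joined by a core cylinder of radius 26 mm and height 170 mm. The lower flange rests on z = 0 and the three cylinders share a vertical axis.

The spool sits inside the open box, centred.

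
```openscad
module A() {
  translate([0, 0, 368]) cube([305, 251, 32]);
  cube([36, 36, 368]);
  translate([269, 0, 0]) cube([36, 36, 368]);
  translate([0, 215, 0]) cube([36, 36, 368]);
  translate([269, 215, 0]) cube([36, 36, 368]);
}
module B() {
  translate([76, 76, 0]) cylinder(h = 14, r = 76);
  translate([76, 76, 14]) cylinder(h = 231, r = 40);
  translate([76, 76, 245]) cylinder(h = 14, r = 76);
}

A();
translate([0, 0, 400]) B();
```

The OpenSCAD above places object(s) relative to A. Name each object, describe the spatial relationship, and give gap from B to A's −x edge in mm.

A is a stool. B is a spool. The spool is on top of the stool. The gap from the spool to the stool's −x edge is 0 mm.

The spool's min-x is at 0; the stool's min-x is 0; gap = 0 mm.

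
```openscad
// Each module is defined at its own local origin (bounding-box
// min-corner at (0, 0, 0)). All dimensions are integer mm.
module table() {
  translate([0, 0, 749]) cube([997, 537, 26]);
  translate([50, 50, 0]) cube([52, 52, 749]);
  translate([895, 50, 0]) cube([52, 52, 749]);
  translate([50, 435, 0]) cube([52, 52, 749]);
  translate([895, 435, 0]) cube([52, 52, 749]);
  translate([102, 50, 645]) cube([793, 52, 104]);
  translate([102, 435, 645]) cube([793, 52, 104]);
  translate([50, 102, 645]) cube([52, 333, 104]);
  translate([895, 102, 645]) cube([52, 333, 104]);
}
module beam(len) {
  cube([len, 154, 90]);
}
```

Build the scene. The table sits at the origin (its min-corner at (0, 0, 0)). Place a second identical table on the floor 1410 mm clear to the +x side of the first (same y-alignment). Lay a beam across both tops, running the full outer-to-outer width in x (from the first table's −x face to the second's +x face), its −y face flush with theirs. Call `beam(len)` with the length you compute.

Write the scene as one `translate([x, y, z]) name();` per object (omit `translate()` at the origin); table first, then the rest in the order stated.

table();
translate([2407, 0, 0]) table();
translate([0, 0, 775]) beam(3404);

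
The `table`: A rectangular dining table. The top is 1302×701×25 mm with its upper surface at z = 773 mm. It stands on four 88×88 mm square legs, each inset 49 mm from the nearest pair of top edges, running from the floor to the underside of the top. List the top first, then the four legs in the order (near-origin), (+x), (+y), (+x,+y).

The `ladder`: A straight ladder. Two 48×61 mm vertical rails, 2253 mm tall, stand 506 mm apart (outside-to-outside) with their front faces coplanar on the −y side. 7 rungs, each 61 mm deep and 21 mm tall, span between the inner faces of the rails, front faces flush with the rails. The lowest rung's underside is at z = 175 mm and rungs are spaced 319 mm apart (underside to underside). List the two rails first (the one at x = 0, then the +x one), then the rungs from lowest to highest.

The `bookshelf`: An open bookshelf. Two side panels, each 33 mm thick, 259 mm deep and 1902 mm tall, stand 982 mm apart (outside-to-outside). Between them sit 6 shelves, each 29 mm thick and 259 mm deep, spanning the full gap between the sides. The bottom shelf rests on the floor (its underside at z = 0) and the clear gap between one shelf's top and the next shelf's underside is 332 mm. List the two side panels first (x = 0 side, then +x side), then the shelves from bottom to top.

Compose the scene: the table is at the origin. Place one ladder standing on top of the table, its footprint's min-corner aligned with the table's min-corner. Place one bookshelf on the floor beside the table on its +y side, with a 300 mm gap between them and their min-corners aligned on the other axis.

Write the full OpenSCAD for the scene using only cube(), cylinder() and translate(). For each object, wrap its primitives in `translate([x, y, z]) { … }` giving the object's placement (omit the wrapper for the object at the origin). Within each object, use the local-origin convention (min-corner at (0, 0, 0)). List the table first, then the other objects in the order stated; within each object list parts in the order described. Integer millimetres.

translate([0, 0, 748]) cube([1302, 701, 25]);
translate([49, 49, 0]) cube([88, 88, 748]);
translate([1165, 49, 0]) cube([88, 88, 748]);
translate([49, 564, 0]) cube([88, 88, 748]);
translate([1165, 564, 0]) cube([88, 88, 748]);
translate([0, 0, 773]) {
  cube([48, 61, 2253]);
  translate([458, 0, 0]) cube([48, 61, 2253]);
  translate([48, 0, 175]) cube([410, 61, 21]);
  translate([48, 0, 494]) cube([410, 61, 21]);
  translate([48, 0, 813]) cube([410, 61, 21]);
  translate([48, 0, 1132]) cube([410, 61, 21]);
  translate([48, 0, 1451]) cube([410, 61, 21]);
  translate([48, 0, 1770]) cube([410, 61, 21]);
  translate([48, 0, 2089]) cube([410, 61, 21]);
}
translate([0, 1001, 0]) {
  cube([33, 259, 1902]);
  translate([949, 0, 0]) cube([33, 259, 1902]);
  translate([33, 0, 0]) cube([916, 259, 29]);
  translate([33, 0, 361]) cube([916, 259, 29]);
  translate([33, 0, 722]) cube([916, 259, 29]);
  translate([33, 0, 1083]) cube([916, 259, 29]);
  translate([33, 0, 1444]) cube([916, 259, 29]);
  translate([33, 0, 1805]) cube([916, 259, 29]);
}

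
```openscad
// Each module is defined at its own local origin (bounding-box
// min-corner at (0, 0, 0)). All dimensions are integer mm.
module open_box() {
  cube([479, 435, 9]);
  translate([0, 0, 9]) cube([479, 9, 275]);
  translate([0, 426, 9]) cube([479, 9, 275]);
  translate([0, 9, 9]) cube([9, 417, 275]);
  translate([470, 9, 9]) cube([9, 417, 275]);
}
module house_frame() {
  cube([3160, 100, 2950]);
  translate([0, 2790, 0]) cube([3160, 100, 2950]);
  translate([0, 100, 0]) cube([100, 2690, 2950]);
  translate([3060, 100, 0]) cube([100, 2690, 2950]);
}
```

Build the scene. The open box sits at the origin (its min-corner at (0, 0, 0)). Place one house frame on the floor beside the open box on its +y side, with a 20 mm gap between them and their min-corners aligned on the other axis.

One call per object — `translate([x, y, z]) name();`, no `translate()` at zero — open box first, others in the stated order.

open_box();
translate([0, 455, 0]) house_frame();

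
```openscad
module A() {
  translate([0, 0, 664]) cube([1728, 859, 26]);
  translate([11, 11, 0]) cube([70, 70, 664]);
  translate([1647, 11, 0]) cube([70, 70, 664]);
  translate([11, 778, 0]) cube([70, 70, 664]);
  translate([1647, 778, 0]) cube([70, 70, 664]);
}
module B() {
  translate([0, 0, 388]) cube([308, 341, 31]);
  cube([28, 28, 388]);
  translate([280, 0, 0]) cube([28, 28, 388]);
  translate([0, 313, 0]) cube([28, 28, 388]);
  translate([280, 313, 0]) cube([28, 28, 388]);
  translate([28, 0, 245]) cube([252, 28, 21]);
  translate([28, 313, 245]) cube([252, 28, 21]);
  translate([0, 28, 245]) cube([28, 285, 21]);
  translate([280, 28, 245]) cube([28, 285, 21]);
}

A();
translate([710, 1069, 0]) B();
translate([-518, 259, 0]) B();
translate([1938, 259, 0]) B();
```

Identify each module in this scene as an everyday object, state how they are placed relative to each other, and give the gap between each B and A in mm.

Each stool's nearest face is 210 mm from the table's bounding box.

A is a table. B is a stool. Three stools sit around the table at the +y, −x, +x sides. The gap between each stool and the table is 210 mm.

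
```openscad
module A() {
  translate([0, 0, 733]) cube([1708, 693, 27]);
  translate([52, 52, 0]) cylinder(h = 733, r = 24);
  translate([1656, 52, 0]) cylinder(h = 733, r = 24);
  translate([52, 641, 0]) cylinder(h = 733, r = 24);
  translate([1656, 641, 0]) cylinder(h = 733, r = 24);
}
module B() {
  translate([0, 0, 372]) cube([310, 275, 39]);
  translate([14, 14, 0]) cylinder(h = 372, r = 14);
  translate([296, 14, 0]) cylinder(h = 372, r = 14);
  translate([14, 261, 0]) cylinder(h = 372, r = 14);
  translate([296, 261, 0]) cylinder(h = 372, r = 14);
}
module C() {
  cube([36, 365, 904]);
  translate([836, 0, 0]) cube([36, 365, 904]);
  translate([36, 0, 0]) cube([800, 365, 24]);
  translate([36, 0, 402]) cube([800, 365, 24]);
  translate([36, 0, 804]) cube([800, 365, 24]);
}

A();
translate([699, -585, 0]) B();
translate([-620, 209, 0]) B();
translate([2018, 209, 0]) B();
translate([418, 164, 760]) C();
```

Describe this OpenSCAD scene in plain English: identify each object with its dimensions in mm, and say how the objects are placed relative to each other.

A is a rectangular dining table. The top is 1708×693×27 mm with its upper surface at z = 760 mm. It stands on four round legs of 48 mm diameter, each leg's bounding box inset 28 mm from the nearest pair of top edges, running from the floor to the underside of the top.

B is a four-legged stool. The seat is 310×275 mm, 39 mm thick, top at z = 411 mm. It stands on four round legs, each 28 mm in diameter, from z = 0 to the seat underside, each leg's axis is inset half a diameter from the nearest pair of seat edges (so the leg's bounding box is flush with the corner).

C is a bookshelf 872 mm wide overall, 365 mm deep and 904 mm tall. The two sides are 36 mm thick vertical panels. 3 horizontal shelves of 24 mm thickness span between the inner faces of the sides; the lowest shelf sits on the floor and shelves are stacked with a clear vertical gap of 378 mm between each pair.

Three stools sit around the table at the −y, −x, +x sides. The bookshelf is on top of the table, centred.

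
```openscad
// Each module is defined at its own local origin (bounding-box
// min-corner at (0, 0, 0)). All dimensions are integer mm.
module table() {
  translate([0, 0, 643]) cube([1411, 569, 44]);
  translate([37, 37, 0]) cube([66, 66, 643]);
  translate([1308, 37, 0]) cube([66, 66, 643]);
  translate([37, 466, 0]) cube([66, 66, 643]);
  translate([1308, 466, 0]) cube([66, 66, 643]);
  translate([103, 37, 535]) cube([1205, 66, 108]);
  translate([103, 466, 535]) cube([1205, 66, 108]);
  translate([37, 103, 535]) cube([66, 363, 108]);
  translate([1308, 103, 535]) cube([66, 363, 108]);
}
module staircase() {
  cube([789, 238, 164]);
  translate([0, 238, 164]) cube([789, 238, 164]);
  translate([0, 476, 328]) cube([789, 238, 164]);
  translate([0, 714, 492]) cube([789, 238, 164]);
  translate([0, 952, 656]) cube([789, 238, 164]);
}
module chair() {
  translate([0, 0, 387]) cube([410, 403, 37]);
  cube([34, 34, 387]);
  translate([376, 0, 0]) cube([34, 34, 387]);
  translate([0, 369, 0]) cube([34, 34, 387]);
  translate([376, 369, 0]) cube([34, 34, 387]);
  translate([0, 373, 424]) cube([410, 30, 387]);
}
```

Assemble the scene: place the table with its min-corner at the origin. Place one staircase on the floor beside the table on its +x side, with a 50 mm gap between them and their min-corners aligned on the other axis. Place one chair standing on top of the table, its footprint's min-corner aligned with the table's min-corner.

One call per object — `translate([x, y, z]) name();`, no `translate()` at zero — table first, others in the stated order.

table();
translate([1461, 0, 0]) staircase();
translate([0, 0, 687]) chair();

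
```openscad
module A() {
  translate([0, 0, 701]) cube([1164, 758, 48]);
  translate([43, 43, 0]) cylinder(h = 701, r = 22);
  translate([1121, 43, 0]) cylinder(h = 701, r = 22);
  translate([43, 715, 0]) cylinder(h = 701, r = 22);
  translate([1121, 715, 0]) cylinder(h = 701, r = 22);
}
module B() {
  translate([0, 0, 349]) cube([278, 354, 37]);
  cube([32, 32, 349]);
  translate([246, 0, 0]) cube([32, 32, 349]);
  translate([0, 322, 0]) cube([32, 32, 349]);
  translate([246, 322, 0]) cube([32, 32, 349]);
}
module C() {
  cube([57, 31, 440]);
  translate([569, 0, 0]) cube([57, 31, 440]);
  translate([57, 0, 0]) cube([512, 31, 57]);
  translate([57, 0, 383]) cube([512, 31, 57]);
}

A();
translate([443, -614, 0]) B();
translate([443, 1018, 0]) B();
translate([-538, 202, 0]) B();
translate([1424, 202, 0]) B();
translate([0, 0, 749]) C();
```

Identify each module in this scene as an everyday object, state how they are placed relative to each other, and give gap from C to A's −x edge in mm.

A is a table. B is a stool. C is a picture frame. Four stools sit around the table at the −y, +y, −x, +x sides. The picture frame is on top of the table. The gap from the picture frame to the table's −x edge is 0 mm.

The picture frame's min-x is at 0; the table's min-x is 0; gap = 0 mm.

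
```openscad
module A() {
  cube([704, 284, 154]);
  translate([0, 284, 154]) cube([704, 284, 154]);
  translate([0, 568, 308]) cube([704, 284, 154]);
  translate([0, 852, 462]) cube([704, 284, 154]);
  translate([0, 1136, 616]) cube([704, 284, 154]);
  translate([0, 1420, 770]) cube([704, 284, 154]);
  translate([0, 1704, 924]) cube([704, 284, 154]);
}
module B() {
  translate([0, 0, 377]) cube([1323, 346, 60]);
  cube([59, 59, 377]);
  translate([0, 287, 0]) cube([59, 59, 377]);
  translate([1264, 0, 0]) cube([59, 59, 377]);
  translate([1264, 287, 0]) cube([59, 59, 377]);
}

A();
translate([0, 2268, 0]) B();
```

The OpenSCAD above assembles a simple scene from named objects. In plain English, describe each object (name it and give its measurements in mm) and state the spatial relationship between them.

A is a run of 7 identical solid stair steps. Each tread is 704×284 mm and each step block is 154 mm high. Step 1 rests on the floor; step k is offset from step 1 by (k−1)×284 mm in y and (k−1)×154 mm in z.

B is a bench: a 1323×346 mm seat slab, 60 mm thick, top at z = 437 mm, on four 59×59 mm square legs flush with the seat corners and standing on z = 0.

The bench is on the floor beside the staircase on its +y side.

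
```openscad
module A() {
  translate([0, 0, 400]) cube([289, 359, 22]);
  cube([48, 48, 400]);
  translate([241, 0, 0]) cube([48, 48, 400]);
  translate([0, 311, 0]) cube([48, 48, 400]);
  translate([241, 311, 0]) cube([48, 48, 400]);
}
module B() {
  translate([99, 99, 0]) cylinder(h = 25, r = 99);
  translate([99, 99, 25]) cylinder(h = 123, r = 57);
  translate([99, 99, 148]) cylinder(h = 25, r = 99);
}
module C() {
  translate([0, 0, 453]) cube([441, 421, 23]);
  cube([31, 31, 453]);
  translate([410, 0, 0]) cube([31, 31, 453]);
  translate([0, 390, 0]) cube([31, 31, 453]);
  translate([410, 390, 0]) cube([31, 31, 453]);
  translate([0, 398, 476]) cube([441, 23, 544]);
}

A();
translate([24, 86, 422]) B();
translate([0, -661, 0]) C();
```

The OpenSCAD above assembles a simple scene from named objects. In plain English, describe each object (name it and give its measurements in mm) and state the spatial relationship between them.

A is a four-legged stool. The seat is a 289×359×22 mm slab whose top surface is at z = 422 mm; four square legs, each 48×48 mm in cross-section, run from the floor (z = 0) to the underside of the seat, each flush with a corner of the seat.

B is a spool: two coaxial disc flanges of radius 99 mm and thickness 25 mm, joined by a core cylinder of radius 57 mm and height 123 mm. The lower flange rests on z = 0 and the three cylinders share a vertical axis.

C is a chair. The seat is a 441×421×23 mm slab with its top at z = 476 mm, on four 31×31 mm corner legs (flush with the seat edges, standing on z = 0). A flat backrest 23 mm thick, 544 mm tall, spans the full seat width and rises from the seat top along its +y edge, rear face flush with the rear of the seat.

The spool is on top of the stool. The chair is on the floor beside the stool on its −y side.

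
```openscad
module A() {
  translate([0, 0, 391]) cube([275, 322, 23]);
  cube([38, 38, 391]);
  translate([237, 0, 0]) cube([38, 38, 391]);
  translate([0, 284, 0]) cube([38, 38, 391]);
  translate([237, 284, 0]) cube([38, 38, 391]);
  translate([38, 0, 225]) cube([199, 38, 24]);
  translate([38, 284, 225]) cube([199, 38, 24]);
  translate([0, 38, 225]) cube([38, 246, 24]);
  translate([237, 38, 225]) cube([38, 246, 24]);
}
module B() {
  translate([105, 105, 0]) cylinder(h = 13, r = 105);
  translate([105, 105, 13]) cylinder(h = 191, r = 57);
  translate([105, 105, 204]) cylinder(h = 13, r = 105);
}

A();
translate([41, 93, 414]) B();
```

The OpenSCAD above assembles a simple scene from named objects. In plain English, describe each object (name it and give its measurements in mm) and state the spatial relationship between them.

A is a simple wooden stool: a rectangular seat 275 mm (x) by 322 mm (y), 23 mm thick, top face at z = 414 mm, on four square legs, each 38×38 mm in cross-section. The legs rest on z = 0, each flush with a corner of the seat. Four stretchers, 38 mm wide and 24 mm tall, connect adjacent legs with their undersides at z = 225 mm, each running between the inner faces of the legs it joins and aligned with the legs' outer faces on the other axis.

B is a spool: two coaxial disc flanges of radius 105 mm and thickness 13 mm, joined by a core cylinder of radius 57 mm and height 191 mm. The lower flange rests on z = 0 and the three cylinders share a vertical axis.

The spool is on top of the stool.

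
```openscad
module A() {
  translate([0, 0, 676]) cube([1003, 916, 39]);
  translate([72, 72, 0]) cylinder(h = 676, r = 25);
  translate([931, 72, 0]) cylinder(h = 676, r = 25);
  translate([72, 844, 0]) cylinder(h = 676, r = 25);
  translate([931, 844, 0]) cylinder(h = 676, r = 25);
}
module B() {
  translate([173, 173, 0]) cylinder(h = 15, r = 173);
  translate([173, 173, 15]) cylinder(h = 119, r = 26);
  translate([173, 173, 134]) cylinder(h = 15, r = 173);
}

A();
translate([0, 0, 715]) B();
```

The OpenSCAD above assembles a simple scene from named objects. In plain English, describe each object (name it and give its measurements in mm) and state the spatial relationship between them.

A is a rectangular dining table. The top is 1003×916×39 mm with its upper surface at z = 715 mm. It stands on four round legs of 50 mm diameter, each leg's bounding box inset 47 mm from the nearest pair of top edges, running from the floor to the underside of the top.

B is a spool: two coaxial disc flanges of radius 173 mm and thickness 15 mm, joined by a core cylinder of radius 26 mm and height 119 mm. The lower flange rests on z = 0 and the three cylinders share a vertical axis.

The spool is on top of the table.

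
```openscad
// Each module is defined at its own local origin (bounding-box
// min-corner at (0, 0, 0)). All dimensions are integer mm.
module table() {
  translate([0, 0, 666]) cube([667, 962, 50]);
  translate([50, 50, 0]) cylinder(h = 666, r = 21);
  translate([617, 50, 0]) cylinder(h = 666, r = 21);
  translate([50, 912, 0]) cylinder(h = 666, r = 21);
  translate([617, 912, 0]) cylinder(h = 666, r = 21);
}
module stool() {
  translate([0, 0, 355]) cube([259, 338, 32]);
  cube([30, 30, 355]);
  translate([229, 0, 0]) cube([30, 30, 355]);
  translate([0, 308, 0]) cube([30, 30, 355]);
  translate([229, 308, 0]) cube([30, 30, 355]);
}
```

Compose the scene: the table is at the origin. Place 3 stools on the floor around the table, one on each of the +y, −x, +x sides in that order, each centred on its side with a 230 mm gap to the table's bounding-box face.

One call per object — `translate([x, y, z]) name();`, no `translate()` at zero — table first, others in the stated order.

table();
translate([204, 1192, 0]) stool();
translate([-489, 312, 0]) stool();
translate([897, 312, 0]) stool();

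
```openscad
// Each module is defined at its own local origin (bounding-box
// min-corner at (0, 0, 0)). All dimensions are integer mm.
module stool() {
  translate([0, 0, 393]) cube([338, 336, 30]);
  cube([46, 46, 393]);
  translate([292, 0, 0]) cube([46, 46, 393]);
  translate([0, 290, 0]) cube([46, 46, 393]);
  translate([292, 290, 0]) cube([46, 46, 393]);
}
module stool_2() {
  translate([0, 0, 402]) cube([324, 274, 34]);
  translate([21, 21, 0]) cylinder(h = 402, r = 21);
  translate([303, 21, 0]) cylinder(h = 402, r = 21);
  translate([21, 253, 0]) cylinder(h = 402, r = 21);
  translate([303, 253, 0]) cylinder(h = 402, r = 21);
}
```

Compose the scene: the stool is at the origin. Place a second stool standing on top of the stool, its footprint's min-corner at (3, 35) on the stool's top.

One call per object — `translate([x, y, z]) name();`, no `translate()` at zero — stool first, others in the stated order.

stool();
translate([3, 35, 423]) stool_2();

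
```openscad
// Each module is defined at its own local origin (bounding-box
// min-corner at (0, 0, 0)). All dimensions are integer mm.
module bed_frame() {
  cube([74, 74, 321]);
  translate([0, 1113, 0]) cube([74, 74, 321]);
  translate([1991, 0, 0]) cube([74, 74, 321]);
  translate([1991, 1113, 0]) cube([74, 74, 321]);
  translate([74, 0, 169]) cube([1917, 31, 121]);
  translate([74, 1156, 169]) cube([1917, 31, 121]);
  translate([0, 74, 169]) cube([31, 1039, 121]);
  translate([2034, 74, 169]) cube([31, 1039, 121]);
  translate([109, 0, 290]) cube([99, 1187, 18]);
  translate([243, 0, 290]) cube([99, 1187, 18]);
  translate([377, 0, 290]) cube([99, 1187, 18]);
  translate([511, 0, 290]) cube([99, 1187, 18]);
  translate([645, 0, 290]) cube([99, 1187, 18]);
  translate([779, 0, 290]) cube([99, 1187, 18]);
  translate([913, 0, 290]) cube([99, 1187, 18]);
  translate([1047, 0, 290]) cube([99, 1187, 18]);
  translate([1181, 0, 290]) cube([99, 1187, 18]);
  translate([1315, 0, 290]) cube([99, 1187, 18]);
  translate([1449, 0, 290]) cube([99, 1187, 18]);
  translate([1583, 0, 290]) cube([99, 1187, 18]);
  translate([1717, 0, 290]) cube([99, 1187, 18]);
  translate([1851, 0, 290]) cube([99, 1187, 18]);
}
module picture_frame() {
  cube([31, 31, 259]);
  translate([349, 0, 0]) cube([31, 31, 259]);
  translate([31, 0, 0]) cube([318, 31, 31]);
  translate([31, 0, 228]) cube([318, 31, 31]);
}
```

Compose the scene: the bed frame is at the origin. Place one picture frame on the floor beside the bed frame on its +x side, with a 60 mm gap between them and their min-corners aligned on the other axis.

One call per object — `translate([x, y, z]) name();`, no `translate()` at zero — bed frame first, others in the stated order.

bed_frame();
translate([2125, 0, 0]) picture_frame();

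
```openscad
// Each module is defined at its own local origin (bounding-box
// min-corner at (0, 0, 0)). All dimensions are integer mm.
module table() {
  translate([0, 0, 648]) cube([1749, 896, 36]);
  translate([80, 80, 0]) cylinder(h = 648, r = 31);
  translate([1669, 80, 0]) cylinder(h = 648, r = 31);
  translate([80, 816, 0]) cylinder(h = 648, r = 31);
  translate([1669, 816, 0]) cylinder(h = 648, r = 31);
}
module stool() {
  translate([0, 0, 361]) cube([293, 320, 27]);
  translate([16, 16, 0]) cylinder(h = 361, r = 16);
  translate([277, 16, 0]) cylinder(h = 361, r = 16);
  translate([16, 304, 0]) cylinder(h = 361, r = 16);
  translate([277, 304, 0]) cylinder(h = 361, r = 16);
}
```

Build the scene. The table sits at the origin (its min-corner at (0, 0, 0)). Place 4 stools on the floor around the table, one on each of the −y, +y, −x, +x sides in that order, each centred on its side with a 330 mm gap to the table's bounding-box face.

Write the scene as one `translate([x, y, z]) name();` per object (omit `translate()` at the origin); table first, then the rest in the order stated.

table();
translate([728, -650, 0]) stool();
translate([728, 1226, 0]) stool();
translate([-623, 288, 0]) stool();
translate([2079, 288, 0]) stool();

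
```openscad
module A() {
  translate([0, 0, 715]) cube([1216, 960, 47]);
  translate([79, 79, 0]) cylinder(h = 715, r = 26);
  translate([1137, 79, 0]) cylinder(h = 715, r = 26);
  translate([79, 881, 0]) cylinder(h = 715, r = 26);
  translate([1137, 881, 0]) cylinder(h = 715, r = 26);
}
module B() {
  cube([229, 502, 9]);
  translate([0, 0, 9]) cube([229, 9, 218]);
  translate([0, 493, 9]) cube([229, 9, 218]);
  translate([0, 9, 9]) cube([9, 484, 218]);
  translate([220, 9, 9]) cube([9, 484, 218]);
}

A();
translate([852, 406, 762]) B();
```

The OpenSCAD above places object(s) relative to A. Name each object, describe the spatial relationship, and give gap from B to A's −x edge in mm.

The open box's min-x is at 852; the table's min-x is 0; gap = 852 mm.

A is a table. B is an open box. The open box is on top of the table. The gap from the open box to the table's −x edge is 852 mm.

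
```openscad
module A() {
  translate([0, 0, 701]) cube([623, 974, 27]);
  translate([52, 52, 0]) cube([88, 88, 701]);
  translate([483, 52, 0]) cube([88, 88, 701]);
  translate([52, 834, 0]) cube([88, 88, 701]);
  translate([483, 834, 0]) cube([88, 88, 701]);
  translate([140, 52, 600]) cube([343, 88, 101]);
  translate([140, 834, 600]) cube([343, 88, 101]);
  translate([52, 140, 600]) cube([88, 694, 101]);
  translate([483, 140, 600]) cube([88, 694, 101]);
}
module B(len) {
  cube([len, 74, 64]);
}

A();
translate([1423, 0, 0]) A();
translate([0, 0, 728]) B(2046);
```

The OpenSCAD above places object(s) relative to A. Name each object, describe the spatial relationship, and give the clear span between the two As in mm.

A is a table. B is a beam. A beam spans the tops of two tables. The clear span between the two tables is 800 mm.

Second table starts at x = 1423; first ends at x = 623; clear span = 1423 − 623 = 800 mm.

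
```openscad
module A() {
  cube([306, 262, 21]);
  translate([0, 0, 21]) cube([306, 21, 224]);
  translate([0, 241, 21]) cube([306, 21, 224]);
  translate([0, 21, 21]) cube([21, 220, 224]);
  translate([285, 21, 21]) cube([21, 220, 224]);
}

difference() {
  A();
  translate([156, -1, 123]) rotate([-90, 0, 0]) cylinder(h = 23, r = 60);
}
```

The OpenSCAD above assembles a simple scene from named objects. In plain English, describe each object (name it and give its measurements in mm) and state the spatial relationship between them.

A is an open-topped rectangular box: outside dimensions 306×262×245 mm, with a uniform wall and base thickness of 21 mm. The base is a full 306×262 slab on the floor; four walls sit on top of the base. The front and back walls (the −y and +y sides) span the full width; the two side walls fit between them.

The open box has a circular hole of radius 60 mm through its front wall, centred at (x = 156, z = 123).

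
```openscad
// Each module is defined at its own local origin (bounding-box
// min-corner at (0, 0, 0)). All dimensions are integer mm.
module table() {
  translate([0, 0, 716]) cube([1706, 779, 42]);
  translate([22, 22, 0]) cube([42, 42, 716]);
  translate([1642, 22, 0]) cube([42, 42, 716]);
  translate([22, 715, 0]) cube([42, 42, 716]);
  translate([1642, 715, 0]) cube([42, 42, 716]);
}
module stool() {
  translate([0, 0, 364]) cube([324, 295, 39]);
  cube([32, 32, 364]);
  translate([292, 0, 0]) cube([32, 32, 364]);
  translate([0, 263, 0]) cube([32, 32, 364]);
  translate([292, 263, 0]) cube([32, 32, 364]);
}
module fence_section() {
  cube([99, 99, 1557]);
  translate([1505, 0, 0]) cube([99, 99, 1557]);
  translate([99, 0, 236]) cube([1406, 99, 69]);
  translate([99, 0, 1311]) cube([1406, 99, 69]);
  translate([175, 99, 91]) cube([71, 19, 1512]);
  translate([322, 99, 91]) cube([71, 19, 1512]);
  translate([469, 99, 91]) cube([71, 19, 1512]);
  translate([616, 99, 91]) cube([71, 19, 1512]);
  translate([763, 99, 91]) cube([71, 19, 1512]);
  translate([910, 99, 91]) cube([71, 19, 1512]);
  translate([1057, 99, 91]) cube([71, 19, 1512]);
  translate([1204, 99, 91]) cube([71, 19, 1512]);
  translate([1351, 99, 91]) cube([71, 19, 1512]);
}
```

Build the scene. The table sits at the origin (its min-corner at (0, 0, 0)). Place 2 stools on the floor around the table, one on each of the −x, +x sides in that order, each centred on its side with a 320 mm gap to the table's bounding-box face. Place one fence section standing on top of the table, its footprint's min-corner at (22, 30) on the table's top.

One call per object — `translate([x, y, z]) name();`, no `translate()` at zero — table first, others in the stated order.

table();
translate([-644, 242, 0]) stool();
translate([2026, 242, 0]) stool();
translate([22, 30, 758]) fence_section();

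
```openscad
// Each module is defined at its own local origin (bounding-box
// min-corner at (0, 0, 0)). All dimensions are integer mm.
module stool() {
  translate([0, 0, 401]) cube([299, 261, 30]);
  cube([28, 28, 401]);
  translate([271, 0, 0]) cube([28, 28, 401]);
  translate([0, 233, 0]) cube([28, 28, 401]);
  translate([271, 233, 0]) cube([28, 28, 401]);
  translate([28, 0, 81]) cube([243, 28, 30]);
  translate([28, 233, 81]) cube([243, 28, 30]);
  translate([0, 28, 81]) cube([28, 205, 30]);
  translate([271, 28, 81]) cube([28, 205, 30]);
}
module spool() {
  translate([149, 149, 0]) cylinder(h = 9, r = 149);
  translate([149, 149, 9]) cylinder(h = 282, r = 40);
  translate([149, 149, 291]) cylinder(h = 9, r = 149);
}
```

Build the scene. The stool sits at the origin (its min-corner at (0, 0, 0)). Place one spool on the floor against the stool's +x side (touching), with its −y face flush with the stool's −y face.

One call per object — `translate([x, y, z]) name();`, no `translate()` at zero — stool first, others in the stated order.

stool();
translate([299, 0, 0]) spool();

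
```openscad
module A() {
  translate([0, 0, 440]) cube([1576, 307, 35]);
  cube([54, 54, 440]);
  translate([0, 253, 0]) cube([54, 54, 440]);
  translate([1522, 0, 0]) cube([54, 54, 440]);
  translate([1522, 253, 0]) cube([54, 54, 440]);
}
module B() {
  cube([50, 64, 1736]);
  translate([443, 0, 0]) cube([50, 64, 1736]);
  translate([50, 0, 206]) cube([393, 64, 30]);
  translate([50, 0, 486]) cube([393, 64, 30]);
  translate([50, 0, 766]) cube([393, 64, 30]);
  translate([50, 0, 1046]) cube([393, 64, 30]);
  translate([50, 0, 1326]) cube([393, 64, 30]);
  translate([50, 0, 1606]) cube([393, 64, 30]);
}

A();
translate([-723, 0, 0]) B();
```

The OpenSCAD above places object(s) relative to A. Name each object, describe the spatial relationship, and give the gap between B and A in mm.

The ladder's nearest face is 230 mm from the bench's −x face.

A is a bench. B is a ladder. The ladder is on the floor beside the bench on its −x side. The gap between the ladder and the bench is 230 mm.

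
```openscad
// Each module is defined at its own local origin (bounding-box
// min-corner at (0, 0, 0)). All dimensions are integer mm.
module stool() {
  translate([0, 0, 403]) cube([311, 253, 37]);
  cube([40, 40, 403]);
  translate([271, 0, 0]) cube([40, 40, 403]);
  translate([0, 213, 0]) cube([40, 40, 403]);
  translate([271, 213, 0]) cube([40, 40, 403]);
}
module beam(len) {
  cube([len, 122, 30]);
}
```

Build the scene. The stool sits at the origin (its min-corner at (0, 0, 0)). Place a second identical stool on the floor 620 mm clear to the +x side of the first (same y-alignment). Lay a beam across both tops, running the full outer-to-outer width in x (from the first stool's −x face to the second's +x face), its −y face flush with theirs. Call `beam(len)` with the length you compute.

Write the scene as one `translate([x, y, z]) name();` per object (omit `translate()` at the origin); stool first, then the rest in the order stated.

stool();
translate([931, 0, 0]) stool();
translate([0, 0, 440]) beam(1242);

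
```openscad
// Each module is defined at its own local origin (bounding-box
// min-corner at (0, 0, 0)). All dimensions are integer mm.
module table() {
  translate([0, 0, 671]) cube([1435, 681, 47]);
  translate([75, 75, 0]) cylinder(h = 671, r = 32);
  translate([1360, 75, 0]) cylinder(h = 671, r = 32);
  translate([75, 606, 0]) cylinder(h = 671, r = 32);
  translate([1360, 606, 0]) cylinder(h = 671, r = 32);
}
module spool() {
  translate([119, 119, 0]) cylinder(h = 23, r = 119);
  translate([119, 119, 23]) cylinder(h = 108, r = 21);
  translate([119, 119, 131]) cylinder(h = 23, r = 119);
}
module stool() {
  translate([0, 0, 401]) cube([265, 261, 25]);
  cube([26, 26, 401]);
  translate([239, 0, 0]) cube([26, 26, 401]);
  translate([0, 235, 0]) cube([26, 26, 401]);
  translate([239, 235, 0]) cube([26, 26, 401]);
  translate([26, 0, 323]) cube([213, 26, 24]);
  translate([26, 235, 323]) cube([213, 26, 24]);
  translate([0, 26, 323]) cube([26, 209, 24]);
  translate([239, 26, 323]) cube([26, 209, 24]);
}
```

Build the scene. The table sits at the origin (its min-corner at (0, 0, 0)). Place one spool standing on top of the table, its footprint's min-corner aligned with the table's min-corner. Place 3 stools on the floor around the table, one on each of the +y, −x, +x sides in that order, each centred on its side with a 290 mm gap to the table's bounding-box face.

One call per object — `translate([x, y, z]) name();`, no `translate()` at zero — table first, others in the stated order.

table();
translate([0, 0, 718]) spool();
translate([585, 971, 0]) stool();
translate([-555, 210, 0]) stool();
translate([1725, 210, 0]) stool();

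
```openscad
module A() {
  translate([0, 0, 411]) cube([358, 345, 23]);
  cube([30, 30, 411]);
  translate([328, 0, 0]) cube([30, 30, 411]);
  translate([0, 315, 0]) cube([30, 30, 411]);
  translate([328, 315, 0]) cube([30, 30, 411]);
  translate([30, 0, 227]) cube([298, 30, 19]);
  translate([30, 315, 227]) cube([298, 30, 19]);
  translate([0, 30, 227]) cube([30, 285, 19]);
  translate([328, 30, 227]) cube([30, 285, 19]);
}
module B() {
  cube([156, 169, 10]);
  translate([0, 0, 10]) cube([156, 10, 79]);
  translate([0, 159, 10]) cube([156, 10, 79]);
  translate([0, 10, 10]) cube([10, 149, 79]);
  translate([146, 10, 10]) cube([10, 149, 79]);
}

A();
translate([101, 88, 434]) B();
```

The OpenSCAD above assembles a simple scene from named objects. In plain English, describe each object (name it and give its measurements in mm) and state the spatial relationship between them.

A is a four-legged stool. The seat is a 358×345×23 mm slab whose top surface is at z = 434 mm; four square legs, each 30×30 mm in cross-section, run from the floor (z = 0) to the underside of the seat, each flush with a corner of the seat. Four stretchers, 30 mm wide and 19 mm tall, connect adjacent legs with their undersides at z = 227 mm, each running between the inner faces of the legs it joins and aligned with the legs' outer faces on the other axis.

B is an open storage box with external size 156×169×89 mm and wall thickness 10 mm (the base is also 10 mm thick). The base covers the whole footprint; the four walls stand on the base, with the y-facing walls full-width and the x-facing walls fitting between their inner faces.

The open box is on top of the stool, centred.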